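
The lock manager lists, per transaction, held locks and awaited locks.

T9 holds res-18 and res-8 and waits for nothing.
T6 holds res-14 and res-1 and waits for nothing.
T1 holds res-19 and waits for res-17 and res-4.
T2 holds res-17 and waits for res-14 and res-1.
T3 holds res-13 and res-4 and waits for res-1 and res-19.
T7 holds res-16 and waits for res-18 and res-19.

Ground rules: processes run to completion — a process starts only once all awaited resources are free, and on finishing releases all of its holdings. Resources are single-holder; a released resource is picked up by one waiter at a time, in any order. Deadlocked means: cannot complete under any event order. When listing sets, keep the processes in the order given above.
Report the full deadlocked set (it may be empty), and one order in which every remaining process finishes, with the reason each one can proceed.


Deadlocked set: T1, T3 and T7.
Key observation: the knot is the closed ring of waits T1 -> T3 -> T1; T7 waits into the deadlock from upstream.
One completion order for the rest: T6, T2, T9.
Check, step by step:
  run T6 (it waits on nothing); releases res-14 and res-1
  T2 waits on res-14 and res-1 — all released -> runs and releases res-17
  run T9 (it waits on nothing); releases res-18 and res-8


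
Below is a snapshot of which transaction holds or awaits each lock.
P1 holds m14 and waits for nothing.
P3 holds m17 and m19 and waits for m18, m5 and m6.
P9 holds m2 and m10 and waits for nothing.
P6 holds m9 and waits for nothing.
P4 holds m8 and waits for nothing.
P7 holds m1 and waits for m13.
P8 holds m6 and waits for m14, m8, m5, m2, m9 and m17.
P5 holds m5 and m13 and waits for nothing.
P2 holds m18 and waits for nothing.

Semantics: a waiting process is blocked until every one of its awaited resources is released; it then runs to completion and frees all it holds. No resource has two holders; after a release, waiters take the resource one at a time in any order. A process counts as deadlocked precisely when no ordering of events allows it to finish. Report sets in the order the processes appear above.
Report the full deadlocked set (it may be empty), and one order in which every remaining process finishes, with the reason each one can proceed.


Deadlocked: P3 and P8.
Key observation: the wait chain closes on itself along P3 -> P8 -> P3; no other process is dragged down with it.
One completion order for the rest: P5, P1, P4, P2, P7, P6, P9.
Step-by-step check:
  P5: no waits; runs immediately, freeing m5 and m13
  P1: no waits; runs immediately, freeing m14
  P4: no waits; runs immediately, freeing m8
  P2: no waits; runs immediately, freeing m18
  P7 waits on m13 — all released -> runs and releases m1
  P6: no waits; runs immediately, freeing m9
  P9: no waits; runs immediately, freeing m2 and m10


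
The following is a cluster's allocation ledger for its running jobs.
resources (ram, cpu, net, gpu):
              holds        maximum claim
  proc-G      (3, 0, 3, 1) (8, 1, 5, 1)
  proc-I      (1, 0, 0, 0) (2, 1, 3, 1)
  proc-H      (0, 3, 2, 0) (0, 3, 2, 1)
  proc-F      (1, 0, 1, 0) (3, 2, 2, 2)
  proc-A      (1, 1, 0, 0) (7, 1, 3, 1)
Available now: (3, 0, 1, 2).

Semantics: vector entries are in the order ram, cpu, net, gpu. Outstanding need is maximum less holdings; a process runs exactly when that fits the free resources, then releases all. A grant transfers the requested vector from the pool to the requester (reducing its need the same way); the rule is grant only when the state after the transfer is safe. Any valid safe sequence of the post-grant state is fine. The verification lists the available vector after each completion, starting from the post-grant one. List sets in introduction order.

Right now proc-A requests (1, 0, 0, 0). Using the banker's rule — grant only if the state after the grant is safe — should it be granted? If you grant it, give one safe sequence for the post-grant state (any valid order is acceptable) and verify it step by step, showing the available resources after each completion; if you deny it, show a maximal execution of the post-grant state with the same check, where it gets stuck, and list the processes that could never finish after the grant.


DENY — the pretend-granted state is unsafe.
Key observation: once proc-H, proc-I, proc-F finish, the pool peaks at (4, 3, 4, 2) — and every remaining process still needs more ram than that.
After a pretend grant, a maximal execution: proc-H, proc-I, proc-F — then nothing else fits. Step-by-step check:
  pool = (2, 0, 1, 2)
  run proc-H (needs (0, 0, 0, 1), free (2, 0, 1, 2)); after release of (0, 3, 2, 0) the pool is (2, 3, 3, 2)
  run proc-I (needs (1, 1, 3, 1), free (2, 3, 3, 2)); after release of (1, 0, 0, 0) the pool is (3, 3, 3, 2)
  run proc-F (needs (2, 2, 1, 2), free (3, 3, 3, 2)); after release of (1, 0, 1, 0) the pool is (4, 3, 4, 2)
  proc-G cannot run: need (5, 1, 2, 0) vs free (4, 3, 4, 2) (insufficient ram)
  proc-A cannot run: need (5, 0, 3, 1) vs free (4, 3, 4, 2) (insufficient ram)
Had the request been granted, proc-G and proc-A could never finish.


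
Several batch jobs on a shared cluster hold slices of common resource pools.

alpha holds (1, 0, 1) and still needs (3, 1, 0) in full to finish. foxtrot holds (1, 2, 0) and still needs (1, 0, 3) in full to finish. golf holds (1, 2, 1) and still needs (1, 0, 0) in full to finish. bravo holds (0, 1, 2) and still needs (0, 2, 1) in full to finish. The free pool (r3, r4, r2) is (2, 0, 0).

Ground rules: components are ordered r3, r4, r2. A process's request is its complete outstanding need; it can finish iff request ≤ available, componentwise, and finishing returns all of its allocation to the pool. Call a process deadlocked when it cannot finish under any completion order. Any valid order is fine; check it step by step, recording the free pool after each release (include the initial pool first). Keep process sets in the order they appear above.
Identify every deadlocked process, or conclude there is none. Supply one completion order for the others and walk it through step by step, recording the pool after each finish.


The deadlocked set is empty.
Key observation: starting with golf, each completion frees enough for the next — no one is permanently blocked.
One completion order for the rest: golf, bravo, foxtrot, alpha. Walking it through:
  pool = (2, 0, 0)
  golf needs (1, 0, 0) <= (2, 0, 0) -> finishes; pool += (1, 2, 1) = (3, 2, 1)
  bravo needs (0, 2, 1) <= (3, 2, 1) -> finishes; pool += (0, 1, 2) = (3, 3, 3)
  foxtrot needs (1, 0, 3) <= (3, 3, 3) -> finishes; pool += (1, 2, 0) = (4, 5, 3)
  alpha needs (3, 1, 0) <= (4, 5, 3) -> finishes; pool += (1, 0, 1) = (5, 5, 4)


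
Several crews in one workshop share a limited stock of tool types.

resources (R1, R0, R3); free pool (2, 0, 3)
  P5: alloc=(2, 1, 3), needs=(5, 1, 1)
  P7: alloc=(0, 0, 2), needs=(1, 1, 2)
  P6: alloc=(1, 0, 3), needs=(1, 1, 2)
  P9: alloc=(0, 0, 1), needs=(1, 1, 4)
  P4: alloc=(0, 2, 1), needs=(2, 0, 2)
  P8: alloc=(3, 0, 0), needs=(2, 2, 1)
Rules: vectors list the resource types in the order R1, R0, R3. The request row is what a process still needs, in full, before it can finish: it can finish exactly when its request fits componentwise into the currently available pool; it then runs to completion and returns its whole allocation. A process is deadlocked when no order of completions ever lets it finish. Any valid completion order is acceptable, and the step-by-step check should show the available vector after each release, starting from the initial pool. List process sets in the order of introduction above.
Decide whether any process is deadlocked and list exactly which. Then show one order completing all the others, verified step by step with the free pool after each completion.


The deadlocked set is empty.
Key observation: P4 leads a chain of completions in which each release enables another process.
One completion order for the rest: P4, P9, P7, P8, P5, P6. Step-by-step check:
  pool = (2, 0, 3)
  run P4 (needs (2, 0, 2), free (2, 0, 3)); after release of (0, 2, 1) the pool is (2, 2, 4)
  run P9 (needs (1, 1, 4), free (2, 2, 4)); after release of (0, 0, 1) the pool is (2, 2, 5)
  run P7 (needs (1, 1, 2), free (2, 2, 5)); after release of (0, 0, 2) the pool is (2, 2, 7)
  run P8 (needs (2, 2, 1), free (2, 2, 7)); after release of (3, 0, 0) the pool is (5, 2, 7)
  run P5 (needs (5, 1, 1), free (5, 2, 7)); after release of (2, 1, 3) the pool is (7, 3, 10)
  run P6 (needs (1, 1, 2), free (7, 3, 10)); after release of (1, 0, 3) the pool is (8, 3, 13)


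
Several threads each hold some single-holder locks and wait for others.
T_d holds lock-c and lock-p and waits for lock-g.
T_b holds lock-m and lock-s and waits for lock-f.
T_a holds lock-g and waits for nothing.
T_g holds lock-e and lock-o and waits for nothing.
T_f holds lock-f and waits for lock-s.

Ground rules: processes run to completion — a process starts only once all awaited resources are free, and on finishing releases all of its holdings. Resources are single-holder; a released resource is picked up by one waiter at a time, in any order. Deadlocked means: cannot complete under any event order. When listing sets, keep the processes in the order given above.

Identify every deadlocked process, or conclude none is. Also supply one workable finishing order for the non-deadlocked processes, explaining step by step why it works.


Deadlocked: T_b and T_f.
Key observation: the waits loop around T_b -> T_f -> T_b with no way out; no other process is dragged down with it.
The rest can finish in the order T_a, T_g, T_d.
Check, step by step:
  T_a waits on nothing -> runs at once and releases lock-g
  T_g waits on nothing -> runs at once and releases lock-e and lock-o
  run T_d (all its waits — lock-g — are resolved); releases lock-c and lock-p


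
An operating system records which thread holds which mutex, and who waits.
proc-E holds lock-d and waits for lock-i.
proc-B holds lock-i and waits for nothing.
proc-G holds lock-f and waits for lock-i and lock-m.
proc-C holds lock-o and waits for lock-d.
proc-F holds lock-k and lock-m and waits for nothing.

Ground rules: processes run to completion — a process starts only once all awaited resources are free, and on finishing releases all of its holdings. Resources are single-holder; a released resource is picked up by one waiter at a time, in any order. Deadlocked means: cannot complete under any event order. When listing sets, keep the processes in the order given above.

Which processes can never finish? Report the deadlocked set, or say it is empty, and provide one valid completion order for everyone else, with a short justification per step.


No process is deadlocked.
Key observation: there is no circular wait here — follow any chain and it reaches a process that is free to run now.
The rest can finish in the order proc-F, proc-B, proc-E, proc-C, proc-G.
Check, step by step:
  run proc-F (it waits on nothing); releases lock-k and lock-m
  run proc-B (it waits on nothing); releases lock-i
  proc-E waits on lock-i — all released -> runs and releases lock-d
  proc-C waits on lock-d — all released -> runs and releases lock-o
  proc-G waits on lock-i and lock-m — all released -> runs and releases lock-f


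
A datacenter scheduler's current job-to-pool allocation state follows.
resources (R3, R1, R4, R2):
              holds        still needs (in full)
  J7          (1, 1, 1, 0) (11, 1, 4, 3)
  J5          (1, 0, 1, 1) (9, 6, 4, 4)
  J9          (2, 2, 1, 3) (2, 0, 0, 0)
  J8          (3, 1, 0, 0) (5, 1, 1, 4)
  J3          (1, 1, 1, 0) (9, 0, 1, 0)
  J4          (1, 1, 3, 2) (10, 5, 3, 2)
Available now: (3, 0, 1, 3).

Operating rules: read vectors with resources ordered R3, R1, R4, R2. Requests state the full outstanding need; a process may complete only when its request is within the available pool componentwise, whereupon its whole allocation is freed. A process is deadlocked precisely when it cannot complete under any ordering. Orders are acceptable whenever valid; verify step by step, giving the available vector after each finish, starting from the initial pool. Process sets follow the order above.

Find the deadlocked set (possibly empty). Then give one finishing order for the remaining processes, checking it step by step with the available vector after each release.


The deadlocked set is J7, J5, J3 and J4.
Key observation: R3 is the bottleneck — with J9, J8 done the pool holds (8, 3, 2, 6), short of every remaining need.
The rest can finish in the order J9, J8. Step-by-step check:
  pool = (3, 0, 1, 3)
  run J9 (needs (2, 0, 0, 0), free (3, 0, 1, 3)); after release of (2, 2, 1, 3) the pool is (5, 2, 2, 6)
  run J8 (needs (5, 1, 1, 4), free (5, 2, 2, 6)); after release of (3, 1, 0, 0) the pool is (8, 3, 2, 6)
The stuck group stays short no matter what:
  blocked: J7 wants (11, 1, 4, 3), pool (8, 3, 2, 6) — not enough R3 and R4
  blocked: J5 wants (9, 6, 4, 4), pool (8, 3, 2, 6) — not enough R3, R1 and R4
  blocked: J3 wants (9, 0, 1, 0), pool (8, 3, 2, 6) — not enough R3
  blocked: J4 wants (10, 5, 3, 2), pool (8, 3, 2, 6) — not enough R3, R1 and R4


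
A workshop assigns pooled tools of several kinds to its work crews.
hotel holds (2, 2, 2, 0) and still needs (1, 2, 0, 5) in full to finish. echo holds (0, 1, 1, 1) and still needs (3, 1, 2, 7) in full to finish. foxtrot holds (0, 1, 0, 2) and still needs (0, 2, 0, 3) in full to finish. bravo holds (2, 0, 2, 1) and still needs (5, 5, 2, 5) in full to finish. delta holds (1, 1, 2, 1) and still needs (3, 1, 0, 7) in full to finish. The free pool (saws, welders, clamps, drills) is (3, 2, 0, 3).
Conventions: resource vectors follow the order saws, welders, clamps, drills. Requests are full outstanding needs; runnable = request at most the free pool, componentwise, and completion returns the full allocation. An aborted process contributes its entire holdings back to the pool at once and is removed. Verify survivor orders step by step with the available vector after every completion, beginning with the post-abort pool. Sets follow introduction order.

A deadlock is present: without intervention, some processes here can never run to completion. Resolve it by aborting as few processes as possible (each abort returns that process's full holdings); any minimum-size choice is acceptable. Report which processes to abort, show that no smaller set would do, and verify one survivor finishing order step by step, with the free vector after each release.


Abort delta.
Key observation: echo could never have finished before the abort; with (1, 1, 2, 1) returned by delta, it fits at step 4.
Minimality: the empty abort set fails — the state is deadlocked as it stands.
Survivors finish in the order: foxtrot, hotel, bravo, echo. Walking it through (pool after the aborts first):
  pool = (4, 3, 2, 4)
  run foxtrot (needs (0, 2, 0, 3), free (4, 3, 2, 4)); after release of (0, 1, 0, 2) the pool is (4, 4, 2, 6)
  run hotel (needs (1, 2, 0, 5), free (4, 4, 2, 6)); after release of (2, 2, 2, 0) the pool is (6, 6, 4, 6)
  run bravo (needs (5, 5, 2, 5), free (6, 6, 4, 6)); after release of (2, 0, 2, 1) the pool is (8, 6, 6, 7)
  run echo (needs (3, 1, 2, 7), free (8, 6, 6, 7)); after release of (0, 1, 1, 1) the pool is (8, 7, 7, 8)


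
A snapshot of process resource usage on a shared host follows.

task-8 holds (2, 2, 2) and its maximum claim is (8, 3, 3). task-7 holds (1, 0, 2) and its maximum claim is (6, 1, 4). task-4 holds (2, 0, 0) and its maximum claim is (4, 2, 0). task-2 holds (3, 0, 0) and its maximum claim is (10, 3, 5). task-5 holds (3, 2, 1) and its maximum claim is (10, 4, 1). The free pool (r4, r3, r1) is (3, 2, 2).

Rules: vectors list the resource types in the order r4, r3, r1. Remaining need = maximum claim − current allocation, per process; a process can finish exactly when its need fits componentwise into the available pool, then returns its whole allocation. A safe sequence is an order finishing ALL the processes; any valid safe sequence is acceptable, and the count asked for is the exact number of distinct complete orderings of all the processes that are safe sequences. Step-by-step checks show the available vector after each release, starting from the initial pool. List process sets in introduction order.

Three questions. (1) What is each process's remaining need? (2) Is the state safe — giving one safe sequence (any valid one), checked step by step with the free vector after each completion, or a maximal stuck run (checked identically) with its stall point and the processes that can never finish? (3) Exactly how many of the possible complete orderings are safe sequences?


(1) Need matrix, components ordered r4, r3, r1:
  task-8: (6, 1, 1)
  task-7: (5, 1, 2)
  task-4: (2, 2, 0)
  task-2: (7, 3, 5)
  task-5: (7, 2, 0)
(2) SAFE. One safe sequence: task-4, task-7, task-8, task-2, task-5.
Key observation: task-4 is the earliest step where a requested resource binds exactly: need (2, 2, 0), pool (3, 2, 2) at its turn.
Walking it through:
  pool = (3, 2, 2)
  run task-4 (needs (2, 2, 0), free (3, 2, 2)); after release of (2, 0, 0) the pool is (5, 2, 2)
  run task-7 (needs (5, 1, 2), free (5, 2, 2)); after release of (1, 0, 2) the pool is (6, 2, 4)
  run task-8 (needs (6, 1, 1), free (6, 2, 4)); after release of (2, 2, 2) the pool is (8, 4, 6)
  run task-2 (needs (7, 3, 5), free (8, 4, 6)); after release of (3, 0, 0) the pool is (11, 4, 6)
  run task-5 (needs (7, 2, 0), free (11, 4, 6)); after release of (3, 2, 1) the pool is (14, 6, 7)
(3) Precisely 2 of the possible complete orderings are safe sequences.


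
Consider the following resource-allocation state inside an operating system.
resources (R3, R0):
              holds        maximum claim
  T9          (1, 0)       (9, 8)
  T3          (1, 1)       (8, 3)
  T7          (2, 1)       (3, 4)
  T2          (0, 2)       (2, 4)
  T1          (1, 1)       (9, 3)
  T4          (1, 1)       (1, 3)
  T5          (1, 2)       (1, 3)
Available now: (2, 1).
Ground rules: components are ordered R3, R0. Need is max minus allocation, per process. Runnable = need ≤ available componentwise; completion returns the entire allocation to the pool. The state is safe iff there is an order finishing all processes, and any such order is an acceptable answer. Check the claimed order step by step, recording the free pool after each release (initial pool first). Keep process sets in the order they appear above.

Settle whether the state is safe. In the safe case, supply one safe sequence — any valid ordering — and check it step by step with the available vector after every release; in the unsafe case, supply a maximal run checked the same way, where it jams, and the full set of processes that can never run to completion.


UNSAFE — no complete ordering exists.
Key observation: the wall is R3: completing T5, T7, T4, T2 brings the pool only to (6, 7), and all the rest need more.
A maximal execution: T5, T7, T4, T2 — then nothing else fits. Walking it through:
  pool = (2, 1)
  T5: need (0, 1) fits (2, 1); releases (1, 2), pool now (3, 3)
  T7: need (1, 3) fits (3, 3); releases (2, 1), pool now (5, 4)
  T4: need (0, 2) fits (5, 4); releases (1, 1), pool now (6, 5)
  T2: need (2, 2) fits (6, 5); releases (0, 2), pool now (6, 7)
  T9 still needs (8, 8) but only (6, 7) is free — short on R3 and R0
  T3 still needs (7, 2) but only (6, 7) is free — short on R3
  T1 still needs (8, 2) but only (6, 7) is free — short on R3
Permanently blocked: T9, T3 and T1.


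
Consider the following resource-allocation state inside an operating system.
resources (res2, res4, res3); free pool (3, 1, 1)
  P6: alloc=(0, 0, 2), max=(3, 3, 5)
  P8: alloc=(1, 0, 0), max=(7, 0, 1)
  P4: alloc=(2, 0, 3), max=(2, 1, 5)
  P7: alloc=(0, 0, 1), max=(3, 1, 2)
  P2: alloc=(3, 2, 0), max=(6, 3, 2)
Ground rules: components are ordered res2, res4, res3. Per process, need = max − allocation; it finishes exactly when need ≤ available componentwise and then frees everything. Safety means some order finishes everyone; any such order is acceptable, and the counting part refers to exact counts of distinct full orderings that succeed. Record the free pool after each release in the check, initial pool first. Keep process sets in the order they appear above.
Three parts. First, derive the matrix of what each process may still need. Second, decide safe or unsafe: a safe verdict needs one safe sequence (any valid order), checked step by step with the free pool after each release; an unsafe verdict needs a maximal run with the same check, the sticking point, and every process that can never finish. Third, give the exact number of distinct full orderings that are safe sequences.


(1) Need matrix, components ordered res2, res4, res3:
  P6: (3, 3, 3)
  P8: (6, 0, 1)
  P4: (0, 1, 2)
  P7: (3, 1, 1)
  P2: (3, 1, 2)
(2) The state is SAFE; one workable sequence: P7, P2, P8, P4, P6.
Key observation: the order's first zero-slack moment is P7 ((3, 1, 1) needed, (3, 1, 1) free — a requested resource with nothing to spare).
Step-by-step check:
  pool = (3, 1, 1)
  P7: need (3, 1, 1) fits (3, 1, 1); releases (0, 0, 1), pool now (3, 1, 2)
  P2: need (3, 1, 2) fits (3, 1, 2); releases (3, 2, 0), pool now (6, 3, 2)
  P8: need (6, 0, 1) fits (6, 3, 2); releases (1, 0, 0), pool now (7, 3, 2)
  P4: need (0, 1, 2) fits (7, 3, 2); releases (2, 0, 3), pool now (9, 3, 5)
  P6: need (3, 3, 3) fits (9, 3, 5); releases (0, 0, 2), pool now (9, 3, 7)
(3) Precisely 5 of the possible complete orderings are safe sequences.


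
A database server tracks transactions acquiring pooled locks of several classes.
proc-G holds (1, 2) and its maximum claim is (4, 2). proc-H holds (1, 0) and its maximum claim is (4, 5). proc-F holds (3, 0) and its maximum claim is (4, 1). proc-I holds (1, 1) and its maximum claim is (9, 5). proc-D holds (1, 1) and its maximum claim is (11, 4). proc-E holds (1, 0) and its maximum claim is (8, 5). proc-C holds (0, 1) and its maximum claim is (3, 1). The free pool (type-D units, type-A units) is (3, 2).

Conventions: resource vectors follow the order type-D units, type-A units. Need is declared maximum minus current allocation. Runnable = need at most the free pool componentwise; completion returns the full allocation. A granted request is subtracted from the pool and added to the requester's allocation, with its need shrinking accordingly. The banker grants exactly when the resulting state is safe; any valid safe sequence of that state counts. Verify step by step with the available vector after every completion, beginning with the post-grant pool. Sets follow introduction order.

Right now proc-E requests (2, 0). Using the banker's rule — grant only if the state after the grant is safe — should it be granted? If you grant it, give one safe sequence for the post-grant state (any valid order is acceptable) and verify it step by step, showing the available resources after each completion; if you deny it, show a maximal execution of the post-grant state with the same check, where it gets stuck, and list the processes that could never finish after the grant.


GRANT — the state after the grant stays safe, e.g. via proc-F, proc-C, proc-G, proc-E, proc-I, proc-H, proc-D.
Key observation: the grant leaves (1, 2) free — enough for proc-F, whose release restarts the cascade.
Check on the post-grant state, step by step:
  pool = (1, 2)
  run proc-F (needs (1, 1), free (1, 2)); after release of (3, 0) the pool is (4, 2)
  run proc-C (needs (3, 0), free (4, 2)); after release of (0, 1) the pool is (4, 3)
  run proc-G (needs (3, 0), free (4, 3)); after release of (1, 2) the pool is (5, 5)
  run proc-E (needs (5, 5), free (5, 5)); after release of (3, 0) the pool is (8, 5)
  run proc-I (needs (8, 4), free (8, 5)); after release of (1, 1) the pool is (9, 6)
  run proc-H (needs (3, 5), free (9, 6)); after release of (1, 0) the pool is (10, 6)
  run proc-D (needs (10, 3), free (10, 6)); after release of (1, 1) the pool is (11, 7)


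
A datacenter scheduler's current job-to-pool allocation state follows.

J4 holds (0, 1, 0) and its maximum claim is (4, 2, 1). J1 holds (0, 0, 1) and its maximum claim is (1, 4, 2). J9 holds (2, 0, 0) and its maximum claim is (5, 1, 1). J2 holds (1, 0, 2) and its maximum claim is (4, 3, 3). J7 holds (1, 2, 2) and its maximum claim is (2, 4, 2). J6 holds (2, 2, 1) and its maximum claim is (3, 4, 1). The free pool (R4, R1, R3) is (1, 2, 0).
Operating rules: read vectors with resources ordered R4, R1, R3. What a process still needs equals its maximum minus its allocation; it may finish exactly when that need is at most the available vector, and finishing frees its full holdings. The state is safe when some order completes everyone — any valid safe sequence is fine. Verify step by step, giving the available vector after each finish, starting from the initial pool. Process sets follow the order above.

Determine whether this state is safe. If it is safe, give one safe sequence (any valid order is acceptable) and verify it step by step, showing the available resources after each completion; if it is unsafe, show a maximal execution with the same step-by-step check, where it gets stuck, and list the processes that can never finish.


The state is SAFE; one workable sequence: J6, J1, J7, J2, J4, J9.
Key observation: the order's first zero-slack moment is J6 ((1, 2, 0) needed, (1, 2, 0) free — a requested resource with nothing to spare).
Check, step by step:
  pool = (1, 2, 0)
  run J6 (needs (1, 2, 0), free (1, 2, 0)); after release of (2, 2, 1) the pool is (3, 4, 1)
  run J1 (needs (1, 4, 1), free (3, 4, 1)); after release of (0, 0, 1) the pool is (3, 4, 2)
  run J7 (needs (1, 2, 0), free (3, 4, 2)); after release of (1, 2, 2) the pool is (4, 6, 4)
  run J2 (needs (3, 3, 1), free (4, 6, 4)); after release of (1, 0, 2) the pool is (5, 6, 6)
  run J4 (needs (4, 1, 1), free (5, 6, 6)); after release of (0, 1, 0) the pool is (5, 7, 6)
  run J9 (needs (3, 1, 1), free (5, 7, 6)); after release of (2, 0, 0) the pool is (7, 7, 6)


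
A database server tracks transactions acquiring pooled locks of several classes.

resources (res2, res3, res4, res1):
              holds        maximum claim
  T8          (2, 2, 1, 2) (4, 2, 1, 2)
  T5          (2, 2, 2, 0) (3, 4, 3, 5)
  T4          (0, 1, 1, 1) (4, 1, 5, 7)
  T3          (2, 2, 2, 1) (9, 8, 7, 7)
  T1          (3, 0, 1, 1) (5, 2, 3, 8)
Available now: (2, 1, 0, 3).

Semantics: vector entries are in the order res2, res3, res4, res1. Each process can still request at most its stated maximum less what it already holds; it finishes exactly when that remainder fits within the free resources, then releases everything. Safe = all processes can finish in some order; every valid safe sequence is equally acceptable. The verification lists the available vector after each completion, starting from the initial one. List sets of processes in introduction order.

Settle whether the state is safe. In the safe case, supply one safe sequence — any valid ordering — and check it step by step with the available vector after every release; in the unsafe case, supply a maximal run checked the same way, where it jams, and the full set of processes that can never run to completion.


UNSAFE.
Key observation: after T8, T5 complete, (6, 5, 3, 5) is the best the pool ever gets, yet each leftover process wants more res1.
The run T8, T5 cannot be extended any further. Verifying each step:
  pool = (2, 1, 0, 3)
  T8 needs (2, 0, 0, 0) <= (2, 1, 0, 3) -> finishes; pool += (2, 2, 1, 2) = (4, 3, 1, 5)
  T5 needs (1, 2, 1, 5) <= (4, 3, 1, 5) -> finishes; pool += (2, 2, 2, 0) = (6, 5, 3, 5)
  blocked: T4 wants (4, 0, 4, 6), pool (6, 5, 3, 5) — not enough res4 and res1
  blocked: T3 wants (7, 6, 5, 6), pool (6, 5, 3, 5) — not enough res2, res3, res4 and res1
  blocked: T1 wants (2, 2, 2, 7), pool (6, 5, 3, 5) — not enough res1
Permanently blocked: T4, T3 and T1.


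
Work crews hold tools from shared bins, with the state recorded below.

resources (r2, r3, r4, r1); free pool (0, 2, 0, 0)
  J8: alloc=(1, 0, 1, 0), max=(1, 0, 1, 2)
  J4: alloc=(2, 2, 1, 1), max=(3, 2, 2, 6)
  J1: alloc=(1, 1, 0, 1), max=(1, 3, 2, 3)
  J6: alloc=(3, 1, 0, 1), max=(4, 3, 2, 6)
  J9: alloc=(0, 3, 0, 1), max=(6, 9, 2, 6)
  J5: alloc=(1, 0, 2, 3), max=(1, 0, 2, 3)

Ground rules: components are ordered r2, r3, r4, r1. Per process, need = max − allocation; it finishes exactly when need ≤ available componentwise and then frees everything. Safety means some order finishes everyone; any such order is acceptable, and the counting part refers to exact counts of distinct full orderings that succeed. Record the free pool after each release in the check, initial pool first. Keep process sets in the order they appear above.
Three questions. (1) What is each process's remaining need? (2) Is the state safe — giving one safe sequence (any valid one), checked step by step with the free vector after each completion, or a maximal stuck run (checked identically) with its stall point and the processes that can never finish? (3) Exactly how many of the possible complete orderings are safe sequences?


(1) Outstanding need per process (order r2, r3, r4, r1):
  J8: (0, 0, 0, 2)
  J4: (1, 0, 1, 5)
  J1: (0, 2, 2, 2)
  J6: (1, 2, 2, 5)
  J9: (6, 6, 2, 5)
  J5: (0, 0, 0, 0)
(2) The state is UNSAFE.
Key observation: even finishing J5, J8, J1 leaves just (3, 3, 3, 4) free — too little r1 for any of the remaining processes.
The run J5, J8, J1 cannot be extended any further. Verifying each step:
  pool = (0, 2, 0, 0)
  J5 needs (0, 0, 0, 0) <= (0, 2, 0, 0) -> finishes; pool += (1, 0, 2, 3) = (1, 2, 2, 3)
  J8 needs (0, 0, 0, 2) <= (1, 2, 2, 3) -> finishes; pool += (1, 0, 1, 0) = (2, 2, 3, 3)
  J1 needs (0, 2, 2, 2) <= (2, 2, 3, 3) -> finishes; pool += (1, 1, 0, 1) = (3, 3, 3, 4)
  J4 cannot run: need (1, 0, 1, 5) vs free (3, 3, 3, 4) (insufficient r1)
  J6 cannot run: need (1, 2, 2, 5) vs free (3, 3, 3, 4) (insufficient r1)
  J9 cannot run: need (6, 6, 2, 5) vs free (3, 3, 3, 4) (insufficient r2, r3 and r1)
Processes that can never finish: J4, J6 and J9.
(3) Precisely 0 of the possible complete orderings are safe sequences.


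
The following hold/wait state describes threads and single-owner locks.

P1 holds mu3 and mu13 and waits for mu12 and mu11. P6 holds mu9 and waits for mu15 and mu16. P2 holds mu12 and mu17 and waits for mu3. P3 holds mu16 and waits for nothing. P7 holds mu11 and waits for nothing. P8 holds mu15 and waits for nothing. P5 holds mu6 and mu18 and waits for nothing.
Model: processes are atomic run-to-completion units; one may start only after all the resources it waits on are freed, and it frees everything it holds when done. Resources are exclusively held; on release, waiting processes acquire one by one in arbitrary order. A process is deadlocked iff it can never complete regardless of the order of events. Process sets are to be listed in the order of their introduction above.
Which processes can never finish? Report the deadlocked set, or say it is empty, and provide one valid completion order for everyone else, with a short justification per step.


The deadlocked set is P1 and P2.
Key observation: P1 -> P2 -> P1 is a circular wait — nothing in it can go first; no other process is dragged down with it.
The rest can finish in the order P3, P8, P7, P5, P6.
Check, step by step:
  run P3 (it waits on nothing); releases mu16
  run P8 (it waits on nothing); releases mu15
  run P7 (it waits on nothing); releases mu11
  run P5 (it waits on nothing); releases mu6 and mu18
  run P6 (all its waits — mu15 and mu16 — are resolved); releases mu9


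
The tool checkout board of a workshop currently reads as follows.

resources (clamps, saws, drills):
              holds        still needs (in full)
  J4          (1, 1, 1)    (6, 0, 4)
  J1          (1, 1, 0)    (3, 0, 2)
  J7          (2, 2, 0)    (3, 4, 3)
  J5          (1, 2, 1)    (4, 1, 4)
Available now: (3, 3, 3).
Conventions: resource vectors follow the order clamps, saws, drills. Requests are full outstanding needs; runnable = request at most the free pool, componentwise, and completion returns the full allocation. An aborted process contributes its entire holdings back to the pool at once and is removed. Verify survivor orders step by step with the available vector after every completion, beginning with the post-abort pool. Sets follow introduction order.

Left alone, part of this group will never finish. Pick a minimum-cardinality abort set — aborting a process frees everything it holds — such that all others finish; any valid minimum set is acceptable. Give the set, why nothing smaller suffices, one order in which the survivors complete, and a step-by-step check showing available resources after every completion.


Minimum abort set: J5.
Key observation: no ordering could ever have run J4 before the abort of J5; with (1, 2, 1) back in the pool it fits at step 2.
Minimality: the empty abort set fails — the state is deadlocked as it stands.
Survivors finish in the order: J7, J4, J1. Step-by-step check (pool after the aborts first):
  pool = (4, 5, 4)
  J7: need (3, 4, 3) fits (4, 5, 4); releases (2, 2, 0), pool now (6, 7, 4)
  J4: need (6, 0, 4) fits (6, 7, 4); releases (1, 1, 1), pool now (7, 8, 5)
  J1: need (3, 0, 2) fits (7, 8, 5); releases (1, 1, 0), pool now (8, 9, 5)


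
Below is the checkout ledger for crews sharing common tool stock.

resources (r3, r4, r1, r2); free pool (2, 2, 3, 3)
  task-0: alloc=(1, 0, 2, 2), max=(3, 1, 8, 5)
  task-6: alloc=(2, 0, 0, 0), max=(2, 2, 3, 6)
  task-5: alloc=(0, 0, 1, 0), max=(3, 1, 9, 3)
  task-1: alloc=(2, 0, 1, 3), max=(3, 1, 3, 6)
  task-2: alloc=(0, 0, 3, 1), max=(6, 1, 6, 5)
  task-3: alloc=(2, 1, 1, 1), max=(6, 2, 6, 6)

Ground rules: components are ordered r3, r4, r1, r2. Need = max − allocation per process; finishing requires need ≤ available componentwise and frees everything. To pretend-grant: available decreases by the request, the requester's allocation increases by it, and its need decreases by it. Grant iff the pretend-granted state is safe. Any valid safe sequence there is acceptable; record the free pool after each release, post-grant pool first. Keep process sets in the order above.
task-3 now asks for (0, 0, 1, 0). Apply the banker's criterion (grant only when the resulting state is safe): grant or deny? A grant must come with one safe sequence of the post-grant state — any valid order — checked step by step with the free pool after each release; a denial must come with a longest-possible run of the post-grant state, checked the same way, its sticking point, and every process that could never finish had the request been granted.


GRANT — the state after the grant stays safe, e.g. via task-1, task-6, task-2, task-0, task-3, task-5.
Key observation: post-grant, (2, 2, 2, 3) remains, and an order beginning with task-1 completes everyone.
Check on the post-grant state, step by step:
  pool = (2, 2, 2, 3)
  task-1: need (1, 1, 2, 3) fits (2, 2, 2, 3); releases (2, 0, 1, 3), pool now (4, 2, 3, 6)
  task-6: need (0, 2, 3, 6) fits (4, 2, 3, 6); releases (2, 0, 0, 0), pool now (6, 2, 3, 6)
  task-2: need (6, 1, 3, 4) fits (6, 2, 3, 6); releases (0, 0, 3, 1), pool now (6, 2, 6, 7)
  task-0: need (2, 1, 6, 3) fits (6, 2, 6, 7); releases (1, 0, 2, 2), pool now (7, 2, 8, 9)
  task-3: need (4, 1, 4, 5) fits (7, 2, 8, 9); releases (2, 1, 2, 1), pool now (9, 3, 10, 10)
  task-5: need (3, 1, 8, 3) fits (9, 3, 10, 10); releases (0, 0, 1, 0), pool now (9, 3, 11, 10)


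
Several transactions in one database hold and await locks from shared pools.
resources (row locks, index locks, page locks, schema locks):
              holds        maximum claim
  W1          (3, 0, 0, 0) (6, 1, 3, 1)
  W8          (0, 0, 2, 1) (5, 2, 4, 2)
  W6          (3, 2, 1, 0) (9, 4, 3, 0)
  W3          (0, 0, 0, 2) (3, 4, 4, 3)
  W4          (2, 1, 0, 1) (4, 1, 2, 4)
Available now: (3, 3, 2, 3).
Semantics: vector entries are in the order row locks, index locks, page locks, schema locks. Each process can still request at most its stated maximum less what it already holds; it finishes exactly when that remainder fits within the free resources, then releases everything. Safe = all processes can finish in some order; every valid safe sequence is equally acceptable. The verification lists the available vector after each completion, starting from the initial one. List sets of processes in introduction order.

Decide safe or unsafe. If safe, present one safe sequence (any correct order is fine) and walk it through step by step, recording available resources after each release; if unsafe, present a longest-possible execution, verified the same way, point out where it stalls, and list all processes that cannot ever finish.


SAFE — a valid safe sequence is W4, W8, W1, W6, W3.
Key observation: reading the order forward, W4 is the first process whose need (2, 0, 2, 3) meets the free pool (3, 3, 2, 3) exactly on a resource it requests.
Verifying each step:
  pool = (3, 3, 2, 3)
  W4 needs (2, 0, 2, 3) <= (3, 3, 2, 3) -> finishes; pool += (2, 1, 0, 1) = (5, 4, 2, 4)
  W8 needs (5, 2, 2, 1) <= (5, 4, 2, 4) -> finishes; pool += (0, 0, 2, 1) = (5, 4, 4, 5)
  W1 needs (3, 1, 3, 1) <= (5, 4, 4, 5) -> finishes; pool += (3, 0, 0, 0) = (8, 4, 4, 5)
  W6 needs (6, 2, 2, 0) <= (8, 4, 4, 5) -> finishes; pool += (3, 2, 1, 0) = (11, 6, 5, 5)
  W3 needs (3, 4, 4, 1) <= (11, 6, 5, 5) -> finishes; pool += (0, 0, 0, 2) = (11, 6, 5, 7)


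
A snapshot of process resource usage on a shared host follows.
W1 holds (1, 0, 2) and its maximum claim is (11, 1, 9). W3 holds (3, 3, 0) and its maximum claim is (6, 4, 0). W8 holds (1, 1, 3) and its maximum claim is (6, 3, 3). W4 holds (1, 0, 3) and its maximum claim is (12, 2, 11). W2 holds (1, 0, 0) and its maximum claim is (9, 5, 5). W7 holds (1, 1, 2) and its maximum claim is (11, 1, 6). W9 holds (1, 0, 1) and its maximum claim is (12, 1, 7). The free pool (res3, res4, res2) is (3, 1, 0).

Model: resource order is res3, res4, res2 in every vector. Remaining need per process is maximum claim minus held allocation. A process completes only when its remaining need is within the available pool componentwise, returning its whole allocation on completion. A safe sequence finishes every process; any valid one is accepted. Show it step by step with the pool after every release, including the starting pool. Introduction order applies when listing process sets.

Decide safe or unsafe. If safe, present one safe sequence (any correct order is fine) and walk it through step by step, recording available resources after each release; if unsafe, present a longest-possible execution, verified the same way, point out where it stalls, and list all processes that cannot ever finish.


UNSAFE — no complete ordering exists.
Key observation: W3, W8 can finish, but then (7, 5, 3) is all there is, and the blocked group's res3 demands exceed it.
The run W3, W8 cannot be extended any further. Walking it through:
  pool = (3, 1, 0)
  W3 needs (3, 1, 0) <= (3, 1, 0) -> finishes; pool += (3, 3, 0) = (6, 4, 0)
  W8 needs (5, 2, 0) <= (6, 4, 0) -> finishes; pool += (1, 1, 3) = (7, 5, 3)
  W1 still needs (10, 1, 7) but only (7, 5, 3) is free — short on res3 and res2
  W4 still needs (11, 2, 8) but only (7, 5, 3) is free — short on res3 and res2
  W2 still needs (8, 5, 5) but only (7, 5, 3) is free — short on res3 and res2
  W7 still needs (10, 0, 4) but only (7, 5, 3) is free — short on res3 and res2
  W9 still needs (11, 1, 6) but only (7, 5, 3) is free — short on res3 and res2
Permanently blocked: W1, W4, W2, W7 and W9.


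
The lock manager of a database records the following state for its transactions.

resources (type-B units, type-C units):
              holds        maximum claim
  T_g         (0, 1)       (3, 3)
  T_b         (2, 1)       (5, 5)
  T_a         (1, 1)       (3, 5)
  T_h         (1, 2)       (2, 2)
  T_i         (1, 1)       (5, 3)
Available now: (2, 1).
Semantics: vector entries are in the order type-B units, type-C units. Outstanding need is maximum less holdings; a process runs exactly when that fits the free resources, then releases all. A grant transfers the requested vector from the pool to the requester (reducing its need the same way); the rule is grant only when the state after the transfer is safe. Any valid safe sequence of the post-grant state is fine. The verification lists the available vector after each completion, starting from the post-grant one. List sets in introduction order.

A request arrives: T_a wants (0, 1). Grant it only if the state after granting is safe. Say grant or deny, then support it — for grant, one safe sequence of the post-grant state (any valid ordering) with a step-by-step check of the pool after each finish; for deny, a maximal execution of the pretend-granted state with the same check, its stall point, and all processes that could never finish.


GRANT: granting preserves safety; a valid post-grant sequence is T_h, T_g, T_a, T_i, T_b.
Key observation: post-grant, (2, 0) remains, and an order beginning with T_h completes everyone.
Step-by-step check of the post-grant state:
  pool = (2, 0)
  run T_h (needs (1, 0), free (2, 0)); after release of (1, 2) the pool is (3, 2)
  run T_g (needs (3, 2), free (3, 2)); after release of (0, 1) the pool is (3, 3)
  run T_a (needs (2, 3), free (3, 3)); after release of (1, 2) the pool is (4, 5)
  run T_i (needs (4, 2), free (4, 5)); after release of (1, 1) the pool is (5, 6)
  run T_b (needs (3, 4), free (5, 6)); after release of (2, 1) the pool is (7, 7)
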